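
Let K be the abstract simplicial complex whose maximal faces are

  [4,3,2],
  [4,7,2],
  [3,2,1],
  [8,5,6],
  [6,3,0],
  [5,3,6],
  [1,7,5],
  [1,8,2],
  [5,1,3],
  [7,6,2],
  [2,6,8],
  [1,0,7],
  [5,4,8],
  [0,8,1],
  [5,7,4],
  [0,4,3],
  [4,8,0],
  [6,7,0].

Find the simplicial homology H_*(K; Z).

H_0 = Z,  H_1 = Z^2,  H_2 = Z.

We work with the vertex ordering 0 < 1 < 2 < 3 < 4 < 5 < 6 < 7 < 8. The simplices of K, each written with vertices in increasing order, are:

  0-simplices (9): [0], [1], [2], [3], [4], [5], [6], [7], [8]
  1-simplices (27): (27 of them)
  2-simplices (18): [0,1,7], [0,1,8], [0,3,4], [0,3,6], [0,4,8], [0,6,7], [1,2,3], [1,2,8], [1,3,5], [1,5,7], [2,3,4], [2,4,7], [2,6,7], [2,6,8], [3,5,6], [4,5,7], [4,5,8], [5,6,8]

so the chain groups are C_0 ≅ Z^9, C_1 ≅ Z^27, C_2 ≅ Z^18.

Boundary ∂_1: C_1 → C_0 maps an edge to its endpoints' difference, ∂[p,q] = q − p. For instance
  ∂[3,4] = [4] − [3].
This gives a 9×27 integer matrix of rank 8; reducing to Smith normal form yields diagonal entries (1,1,1,1,1,1,1,1).

The boundary map ∂_2: C_2 → C_1 acts by ∂[p,q,r] = [q,r] − [p,r] + [p,q]. For instance
  ∂[1,3,5] = [3,5] − [1,5] + [1,3],
  ∂[4,5,7] = [5,7] − [4,7] + [4,5].
This gives a 27×18 integer matrix of rank 17; reducing to Smith normal form yields diagonal entries (1,1,1,1,1,1,1,1,1,1,1,1,1,1,1,1,1).

From H_k ≅ ker(∂_k) / im(∂_{k+1}) we obtain:

  H_0: rank C_0 − rank ∂_1 = 9 − 8 = 1, and the invariant factors of ∂_1 are all 1, so H_0 = Z.
  H_1: rank ker ∂_1 − rank ∂_2 = (27 − 8) − 17 = 2, and the invariant factors of ∂_2 are all 1, so H_1 = Z^2.
  H_2: rank ker ∂_2 − rank ∂_3 = (18 − 17) − 0 = 1, and there is no ∂_3, so H_2 = Z.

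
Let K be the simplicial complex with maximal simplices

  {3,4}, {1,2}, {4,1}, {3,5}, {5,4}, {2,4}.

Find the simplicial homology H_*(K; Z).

K has 5 vertices, 6 edges.
rank ∂_0 = 0, rank ∂_1 = 4 ⇒ b_0 = 5 − 0 − 4 = 1; all invariant factors of ∂_1 are 1 so no torsion. So H_0 ≅ Z.
rank ∂_1 = 4, rank ∂_2 = 0 ⇒ b_1 = 6 − 4 − 0 = 2. So H_1 ≅ Z^2.

H_0 = Z,  H_1 = Z^2.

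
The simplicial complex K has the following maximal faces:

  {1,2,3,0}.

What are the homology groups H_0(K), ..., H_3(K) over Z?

Order the vertices as 0 < 1 < 2 < 3. Listing each simplex with vertices in this order, K has dimension 3 with simplices:

  0-simplices (4): [0], [1], [2], [3]
  1-simplices (6): [0,1], [0,2], [0,3], [1,2], [1,3], [2,3]
  2-simplices (4): [0,1,2], [0,1,3], [0,2,3], [1,2,3]
  3-simplices (1): [0,1,2,3]

so the chain groups are C_0 ≅ Z^4, C_1 ≅ Z^6, C_2 ≅ Z^4, C_3 ≅ Z^1.

Boundary ∂_1: C_1 → C_0 sends each edge [p,q] (with p < q) to q − p. For instance
  ∂[1,2] = [2] − [1].
The resulting 4×6 matrix has rank 3, and its Smith normal form has invariant factors (1,1,1).

The boundary map ∂_2: C_2 → C_1 sends each 2-simplex [p,q,r] to [q,r] − [p,r] + [p,q]. For instance
  ∂[1,2,3] = [2,3] − [1,3] + [1,2],
  ∂[0,2,3] = [2,3] − [0,3] + [0,2].
As a 6×4 matrix over Z this has rank 3, with invariant factors (1,1,1).

∂_3: C_3 → C_2 sends each 3-simplex σ to the alternating sum Σ_i (−1)^i (σ with its i-th vertex removed). For instance
  ∂[0,1,2,3] = [1,2,3] − [0,2,3] + [0,1,3] − [0,1,2].
This gives a 4×1 integer matrix of rank 1; reducing to Smith normal form yields diagonal entries (1).

Now H_k = ker ∂_k / im ∂_{k+1}, so:

  H_0: rank C_0 − rank ∂_1 = 4 − 3 = 1, and the invariant factors of ∂_1 are all 1, so H_0 = Z.
  H_1: rank ker ∂_1 − rank ∂_2 = (6 − 3) − 3 = 0, and the invariant factors of ∂_2 are all 1, so H_1 = 0.
  H_2: rank ker ∂_2 − rank ∂_3 = (4 − 3) − 1 = 0, and the invariant factors of ∂_3 are all 1, so H_2 = 0.
  H_3: rank ker ∂_3 − rank ∂_4 = (1 − 1) − 0 = 0, and there is no ∂_4, so H_3 = 0.

H_0 ≅ Z,  H_1 = 0,  H_2 = 0,  H_3 = 0.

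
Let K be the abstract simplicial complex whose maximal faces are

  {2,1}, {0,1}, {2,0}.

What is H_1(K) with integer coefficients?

K has 3 vertices, 3 edges.
rank ∂_1 = 2, rank ∂_2 = 0 ⇒ b_1 = 3 − 2 − 0 = 1. So H_1 = Z.

H_1 = Z.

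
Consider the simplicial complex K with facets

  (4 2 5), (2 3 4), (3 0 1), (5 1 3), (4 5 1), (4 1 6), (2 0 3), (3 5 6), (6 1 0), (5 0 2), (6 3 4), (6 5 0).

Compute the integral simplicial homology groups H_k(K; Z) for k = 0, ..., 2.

H_0 = Z,  H_1 = Z/2Z,  H_2 = 0.

Take the total order 0 < 1 < 2 < 3 < 4 < 5 < 6 on the vertex set. Then K (dimension 2) consists of the simplices:

  0-simplices (7): [0], [1], [2], [3], [4], [5], [6]
  1-simplices (18): [0,1], [0,2], [0,3], [0,5], [0,6], [1,3], [1,4], [1,5], [1,6], [2,3], [2,4], [2,5], [3,4], [3,5], [3,6], [4,5], [4,6], [5,6]
  2-simplices (12): [0,1,3], [0,1,6], [0,2,3], [0,2,5], [0,5,6], [1,3,5], [1,4,5], [1,4,6], [2,3,4], [2,4,5], [3,4,6], [3,5,6]

so the chain groups are C_0 ≅ Z^7, C_1 ≅ Z^18, C_2 ≅ Z^12.

∂_1: C_1 → C_0 is given by ∂[p,q] = [q] − [p]. For instance
  ∂[4,6] = [6] − [4].
This gives a 7×18 integer matrix of rank 6; reducing to Smith normal form yields diagonal entries (1,1,1,1,1,1).

The boundary map ∂_2: C_2 → C_1 sends each 2-simplex [p,q,r] to [q,r] − [p,r] + [p,q]. For instance
  ∂[0,5,6] = [5,6] − [0,6] + [0,5],
  ∂[1,4,5] = [4,5] − [1,5] + [1,4].
The resulting 18×12 matrix has rank 12, and its Smith normal form has invariant factors (1,1,1,1,1,1,1,1,1,1,1,2).

Reading off H_k = ker ∂_k / im ∂_{k+1}:

  H_0: rank C_0 − rank ∂_1 = 7 − 6 = 1, and the invariant factors of ∂_1 are all 1, so H_0 ≅ Z.
  H_1: rank ker ∂_1 − rank ∂_2 = (18 − 6) − 12 = 0, and ∂_2 has invariant factor 2 > 1, so H_1 ≅ Z/2Z.
  H_2: rank ker ∂_2 − rank ∂_3 = (12 − 12) − 0 = 0, and there is no ∂_3, so H_2 ≅ 0.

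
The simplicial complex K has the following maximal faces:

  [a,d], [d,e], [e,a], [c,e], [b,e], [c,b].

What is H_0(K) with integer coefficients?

Take the total order a < b < c < d < e on the vertex set. Then K (dimension 1) consists of the simplices:

  0-simplices (5): a, b, c, d, e
  1-simplices (6): ad, ae, bc, be, ce, de

Hence C_0 ≅ Z^5, C_1 ≅ Z^6.

Boundary ∂_1: C_1 → C_0 is given by ∂[p,q] = [q] − [p].
The 5×6 boundary matrix has rank 4 and Smith normal form diag(1,1,1,1).

Reading off H_k = ker ∂_k / im ∂_{k+1}:

  H_0: rank C_0 − rank ∂_1 = 5 − 4 = 1, and the invariant factors of ∂_1 are all 1, so H_0 = Z.

H_0 ≅ Z.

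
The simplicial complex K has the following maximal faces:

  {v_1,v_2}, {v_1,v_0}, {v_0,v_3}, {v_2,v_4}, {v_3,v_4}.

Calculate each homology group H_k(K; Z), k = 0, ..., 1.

Order the vertices as v_0 < v_1 < v_2 < v_3 < v_4. Listing each simplex with vertices in this order, K has dimension 1 with simplices:

  0-simplices (5): [v_0], [v_1], [v_2], [v_3], [v_4]
  1-simplices (5): [v_0,v_1], [v_0,v_3], [v_1,v_2], [v_2,v_4], [v_3,v_4]

Hence C_0 ≅ Z^5, C_1 ≅ Z^5.

Boundary ∂_1: C_1 → C_0 maps an edge to its endpoints' difference, ∂[p,q] = q − p.
As a 5×5 matrix over Z this has rank 4, with invariant factors (1,1,1,1).

Reading off H_k = ker ∂_k / im ∂_{k+1}:

  H_0: rank C_0 − rank ∂_1 = 5 − 4 = 1, and the invariant factors of ∂_1 are all 1, so H_0 = Z.
  H_1: rank ker ∂_1 − rank ∂_2 = (5 − 4) − 0 = 1, and there is no ∂_2, so H_1 = Z.

As a check, the Euler characteristic is 5 − 5 = 0, which agrees with 1 − 1 = 0.

H_0 ≅ Z,  H_1 ≅ Z.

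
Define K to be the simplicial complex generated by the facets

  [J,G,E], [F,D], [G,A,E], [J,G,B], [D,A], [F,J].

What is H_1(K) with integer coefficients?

H_1 = Z.

We work with the vertex ordering A < B < D < E < F < G < J. The simplices of K, each written with vertices in increasing order, are:

  0-simplices (7): A, B, D, E, F, G, J
  1-simplices (10): AD, AE, AG, BG, BJ, DF, EG, EJ, FJ, GJ
  2-simplices (3): AEG, BGJ, EGJ

so the chain groups are C_0 ≅ Z^7, C_1 ≅ Z^10, C_2 ≅ Z^3.

The boundary map ∂_1: C_1 → C_0 is given by ∂[p,q] = [q] − [p]. For instance
  ∂FJ = J − F.
The 7×10 boundary matrix has rank 6 and Smith normal form diag(1,1,1,1,1,1).

∂_2: C_2 → C_1 maps a triangle to the signed sum of its edges. For instance
  ∂BGJ = GJ − BJ + BG,
  ∂AEG = EG − AG + AE.
This gives a 10×3 integer matrix of rank 3; reducing to Smith normal form yields diagonal entries (1,1,1).

Computing H_k = (kernel of ∂_k) / (image of ∂_{k+1}):

  H_1: rank ker ∂_1 − rank ∂_2 = (10 − 6) − 3 = 1, and the invariant factors of ∂_2 are all 1, so H_1 = Z.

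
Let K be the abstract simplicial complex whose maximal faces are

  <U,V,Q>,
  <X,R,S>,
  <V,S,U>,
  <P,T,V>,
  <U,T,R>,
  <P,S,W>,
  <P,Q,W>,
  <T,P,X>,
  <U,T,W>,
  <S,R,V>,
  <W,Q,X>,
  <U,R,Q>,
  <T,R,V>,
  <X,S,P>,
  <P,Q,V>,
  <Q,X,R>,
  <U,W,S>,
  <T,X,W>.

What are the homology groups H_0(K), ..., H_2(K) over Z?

H_0 = Z,  H_1 = Z × Z/2,  H_2 = 0.

Order the vertices as P < Q < R < S < T < U < V < W < X. Listing each simplex with vertices in this order, K has dimension 2 with simplices:

  0-simplices (9): P, Q, R, S, T, U, V, W, X
  1-simplices (27): PQ, PS, PT, PV, PW, PX, QR, QU, QV, QW, QX, RS, RT, RU, RV, RX, SU, SV, SW, SX, TU, TV, TW, TX, UV, UW, WX
  2-simplices (18): PQV, PQW, PSW, PSX, PTV, PTX, QRU, QRX, QUV, QWX, RSV, RSX, RTU, RTV, SUV, SUW, TUW, TWX

so the chain groups are C_0 ≅ Z^9, C_1 ≅ Z^27, C_2 ≅ Z^18.

∂_1: C_1 → C_0 sends each edge [p,q] (with p < q) to q − p. For instance
  ∂PS = S − P.
The resulting 9×27 matrix has rank 8, and its Smith normal form has invariant factors (1,1,1,1,1,1,1,1).

∂_2: C_2 → C_1 maps a triangle to the signed sum of its edges. For instance
  ∂RSV = SV − RV + RS,
  ∂RTV = TV − RV + RT.
This gives a 27×18 integer matrix of rank 18; reducing to Smith normal form yields diagonal entries (1,1,1,1,1,1,1,1,1,1,1,1,1,1,1,1,1,2).

Computing H_k = (kernel of ∂_k) / (image of ∂_{k+1}):

  H_0: rank C_0 − rank ∂_1 = 9 − 8 = 1, and the invariant factors of ∂_1 are all 1, so H_0 = Z.
  H_1: rank ker ∂_1 − rank ∂_2 = (27 − 8) − 18 = 1, and ∂_2 has invariant factor 2 > 1, so H_1 = Z × Z/2.
  H_2: rank ker ∂_2 − rank ∂_3 = (18 − 18) − 0 = 0, and there is no ∂_3, so H_2 = 0.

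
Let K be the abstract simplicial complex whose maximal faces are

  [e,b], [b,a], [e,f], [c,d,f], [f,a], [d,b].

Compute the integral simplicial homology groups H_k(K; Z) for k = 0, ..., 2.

H_0 = Z,  H_1 = Z^2,  H_2 = 0.

Take the total order a < b < c < d < e < f on the vertex set. Then K (dimension 2) consists of the simplices:

  0-simplices (6): a, b, c, d, e, f
  1-simplices (8): ab, af, bd, be, cd, cf, df, ef
  2-simplices (1): cdf

Hence C_0 ≅ Z^6, C_1 ≅ Z^8, C_2 ≅ Z^1.

∂_1: C_1 → C_0 maps an edge to its endpoints' difference, ∂[p,q] = q − p. For instance
  ∂df = f − d.
As a 6×8 matrix over Z this has rank 5, with invariant factors (1,1,1,1,1).

Boundary ∂_2: C_2 → C_1 maps a triangle to the signed sum of its edges. For instance
  ∂cdf = df − cf + cd.
The 8×1 boundary matrix has rank 1 and Smith normal form diag(1).

Computing H_k = (kernel of ∂_k) / (image of ∂_{k+1}):

  H_0: rank C_0 − rank ∂_1 = 6 − 5 = 1, and the invariant factors of ∂_1 are all 1, so H_0 = Z.
  H_1: rank ker ∂_1 − rank ∂_2 = (8 − 5) − 1 = 2, and the invariant factors of ∂_2 are all 1, so H_1 = Z^2.
  H_2: rank ker ∂_2 − rank ∂_3 = (1 − 1) − 0 = 0, and there is no ∂_3, so H_2 = 0.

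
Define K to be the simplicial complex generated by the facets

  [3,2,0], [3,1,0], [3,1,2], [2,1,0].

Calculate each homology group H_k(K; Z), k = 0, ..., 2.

H_0 ≅ Z,  H_1 = 0,  H_2 ≅ Z.

We work with the vertex ordering 0 < 1 < 2 < 3. The simplices of K, each written with vertices in increasing order, are:

  0-simplices (4): [0], [1], [2], [3]
  1-simplices (6): [0,1], [0,2], [0,3], [1,2], [1,3], [2,3]
  2-simplices (4): [0,1,2], [0,1,3], [0,2,3], [1,2,3]

Hence C_0 ≅ Z^4, C_1 ≅ Z^6, C_2 ≅ Z^4.

The boundary map ∂_1: C_1 → C_0 maps an edge to its endpoints' difference, ∂[p,q] = q − p.
As a 4×6 matrix over Z this has rank 3, with invariant factors (1,1,1).

Boundary ∂_2: C_2 → C_1 maps a triangle to the signed sum of its edges. For instance
  ∂[1,2,3] = [2,3] − [1,3] + [1,2],
  ∂[0,1,3] = [1,3] − [0,3] + [0,1].
This gives a 6×4 integer matrix of rank 3; reducing to Smith normal form yields diagonal entries (1,1,1).

Computing H_k = (kernel of ∂_k) / (image of ∂_{k+1}):

  H_0: rank C_0 − rank ∂_1 = 4 − 3 = 1, and the invariant factors of ∂_1 are all 1, so H_0 ≅ Z.
  H_1: rank ker ∂_1 − rank ∂_2 = (6 − 3) − 3 = 0, and the invariant factors of ∂_2 are all 1, so H_1 ≅ 0.
  H_2: rank ker ∂_2 − rank ∂_3 = (4 − 3) − 0 = 1, and there is no ∂_3, so H_2 ≅ Z.

As a check, the Euler characteristic is 4 − 6 + 4 = 2, which agrees with 1 − 0 + 1 = 2.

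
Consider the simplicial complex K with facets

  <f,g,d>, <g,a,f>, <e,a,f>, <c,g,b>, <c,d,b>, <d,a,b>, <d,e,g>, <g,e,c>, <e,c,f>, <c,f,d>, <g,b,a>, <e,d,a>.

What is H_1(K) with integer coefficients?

Fix the vertex order a < b < c < d < e < f < g and write every simplex with vertices in increasing order. Then dim K = 2 and the simplices of K are:

  0-simplices (7): a, b, c, d, e, f, g
  1-simplices (18): ab, ad, ae, af, ag, bc, bd, bg, cd, ce, cf, cg, de, df, dg, ef, eg, fg
  2-simplices (12): abd, abg, ade, aef, afg, bcd, bcg, cdf, cef, ceg, deg, dfg

so the chain groups are C_0 ≅ Z^7, C_1 ≅ Z^18, C_2 ≅ Z^12.

The boundary map ∂_1: C_1 → C_0 maps an edge to its endpoints' difference, ∂[p,q] = q − p.
The 7×18 boundary matrix has rank 6 and Smith normal form diag(1,1,1,1,1,1).

The boundary map ∂_2: C_2 → C_1 maps a triangle to the signed sum of its edges. For instance
  ∂ceg = eg − cg + ce,
  ∂cef = ef − cf + ce.
This gives a 18×12 integer matrix of rank 12; reducing to Smith normal form yields diagonal entries (1,1,1,1,1,1,1,1,1,1,1,2).

Reading off H_k = ker ∂_k / im ∂_{k+1}:

  H_1: rank ker ∂_1 − rank ∂_2 = (18 − 6) − 12 = 0, and ∂_2 has invariant factor 2 > 1, so H_1 ≅ Z/2Z.

H_1 = Z/2Z.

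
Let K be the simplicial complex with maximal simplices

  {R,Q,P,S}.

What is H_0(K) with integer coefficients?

Order the vertices as P < Q < R < S. Listing each simplex with vertices in this order, K has dimension 3 with simplices:

  0-simplices (4): P, Q, R, S
  1-simplices (6): PQ, PR, PS, QR, QS, RS
  2-simplices (4): PQR, PQS, PRS, QRS
  3-simplices (1): PQRS

so the chain groups are C_0 ≅ Z^4, C_1 ≅ Z^6, C_2 ≅ Z^4, C_3 ≅ Z^1.

Boundary ∂_1: C_1 → C_0 is given by ∂[p,q] = [q] − [p].
As a 4×6 matrix over Z this has rank 3, with invariant factors (1,1,1).

Boundary ∂_2: C_2 → C_1 maps a triangle to the signed sum of its edges. For instance
  ∂PRS = RS − PS + PR,
  ∂QRS = RS − QS + QR.
The 6×4 boundary matrix has rank 3 and Smith normal form diag(1,1,1).

∂_3: C_3 → C_2 sends each 3-simplex σ to the alternating sum Σ_i (−1)^i (σ with its i-th vertex removed). For instance
  ∂PQRS = QRS − PRS + PQS − PQR.
This gives a 4×1 integer matrix of rank 1; reducing to Smith normal form yields diagonal entries (1).

From H_k ≅ ker(∂_k) / im(∂_{k+1}) we obtain:

  H_0: rank C_0 − rank ∂_1 = 4 − 3 = 1, and the invariant factors of ∂_1 are all 1, so H_0 ≅ Z.

H_0 = Z.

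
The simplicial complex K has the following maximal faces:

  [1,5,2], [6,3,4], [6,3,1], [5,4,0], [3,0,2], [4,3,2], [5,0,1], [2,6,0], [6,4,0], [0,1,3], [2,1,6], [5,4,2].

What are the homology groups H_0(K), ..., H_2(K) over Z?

We work with the vertex ordering 0 < 1 < 2 < 3 < 4 < 5 < 6. The simplices of K, each written with vertices in increasing order, are:

  0-simplices (7): [0], [1], [2], [3], [4], [5], [6]
  1-simplices (18): [0,1], [0,2], [0,3], [0,4], [0,5], [0,6], [1,2], [1,3], [1,5], [1,6], [2,3], [2,4], [2,5], [2,6], [3,4], [3,6], [4,5], [4,6]
  2-simplices (12): [0,1,3], [0,1,5], [0,2,3], [0,2,6], [0,4,5], [0,4,6], [1,2,5], [1,2,6], [1,3,6], [2,3,4], [2,4,5], [3,4,6]

so the chain groups are C_0 ≅ Z^7, C_1 ≅ Z^18, C_2 ≅ Z^12.

∂_1: C_1 → C_0 maps an edge to its endpoints' difference, ∂[p,q] = q − p.
As a 7×18 matrix over Z this has rank 6, with invariant factors (1,1,1,1,1,1).

The boundary map ∂_2: C_2 → C_1 acts by ∂[p,q,r] = [q,r] − [p,r] + [p,q]. For instance
  ∂[3,4,6] = [4,6] − [3,6] + [3,4],
  ∂[0,1,3] = [1,3] − [0,3] + [0,1].
The 18×12 boundary matrix has rank 12 and Smith normal form diag(1,1,1,1,1,1,1,1,1,1,1,2).

Now H_k = ker ∂_k / im ∂_{k+1}, so:

  H_0: rank C_0 − rank ∂_1 = 7 − 6 = 1, and the invariant factors of ∂_1 are all 1, so H_0 = Z.
  H_1: rank ker ∂_1 − rank ∂_2 = (18 − 6) − 12 = 0, and ∂_2 has invariant factor 2 > 1, so H_1 = Z/2.
  H_2: rank ker ∂_2 − rank ∂_3 = (12 − 12) − 0 = 0, and there is no ∂_3, so H_2 = 0.

As a check, the Euler characteristic is 7 − 18 + 12 = 1, which agrees with 1 − 0 + 0 = 1.
(K is a triangulation of the real projective plane RP^2.)

H_0 ≅ Z,  H_1 ≅ Z/2,  H_2 = 0.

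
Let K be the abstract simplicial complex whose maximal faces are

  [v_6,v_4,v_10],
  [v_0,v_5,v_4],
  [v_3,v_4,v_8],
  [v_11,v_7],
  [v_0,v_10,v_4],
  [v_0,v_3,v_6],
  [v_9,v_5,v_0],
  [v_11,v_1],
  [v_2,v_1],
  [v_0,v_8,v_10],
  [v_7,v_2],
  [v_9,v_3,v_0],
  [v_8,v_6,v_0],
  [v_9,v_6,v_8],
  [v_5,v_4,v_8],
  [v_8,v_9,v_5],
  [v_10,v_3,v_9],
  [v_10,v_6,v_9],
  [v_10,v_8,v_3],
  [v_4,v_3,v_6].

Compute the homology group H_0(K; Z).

H_0 ≅ Z^2.

Fix the vertex order v_0 < v_1 < v_2 < v_3 < v_4 < v_5 < v_6 < v_7 < v_8 < v_9 < v_10 < v_11 and write every simplex with vertices in increasing order. Then dim K = 2 and the simplices of K are:

  0-simplices (12): [v_0], [v_1], [v_2], [v_3], [v_4], [v_5], [v_6], [v_7], [v_8], [v_9], [v_10], [v_11]
  1-simplices (28): (28 of them)
  2-simplices (16): (16 of them)

giving chain groups C_0 ≅ Z^12, C_1 ≅ Z^28, C_2 ≅ Z^16.

∂_1: C_1 → C_0 sends each edge [p,q] (with p < q) to q − p. For instance
  ∂[v_0,v_5] = [v_5] − [v_0].
As a 12×28 matrix over Z this has rank 10, with invariant factors (1,1,1,1,1,1,1,1,1,1).

∂_2: C_2 → C_1 sends each 2-simplex [p,q,r] to [q,r] − [p,r] + [p,q]. For instance
  ∂[v_6,v_8,v_9] = [v_8,v_9] − [v_6,v_9] + [v_6,v_8],
  ∂[v_0,v_3,v_6] = [v_3,v_6] − [v_0,v_6] + [v_0,v_3].
As a 28×16 matrix over Z this has rank 15, with invariant factors (1,1,1,1,1,1,1,1,1,1,1,1,1,1,1).

Reading off H_k = ker ∂_k / im ∂_{k+1}:

  H_0: rank C_0 − rank ∂_1 = 12 − 10 = 2, and the invariant factors of ∂_1 are all 1, so H_0 ≅ Z^2.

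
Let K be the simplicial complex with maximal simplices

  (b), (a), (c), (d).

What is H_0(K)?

H_0 ≅ Z^4.

Order the vertices as a < b < c < d. Listing each simplex with vertices in this order, K has dimension 0 with simplices:

  0-simplices (4): a, b, c, d

giving chain groups C_0 ≅ Z^4.

Reading off H_k = ker ∂_k / im ∂_{k+1}:

  H_0: rank C_0 − rank ∂_1 = 4 − 0 = 4, and there is no ∂_1, so H_0 = Z^4.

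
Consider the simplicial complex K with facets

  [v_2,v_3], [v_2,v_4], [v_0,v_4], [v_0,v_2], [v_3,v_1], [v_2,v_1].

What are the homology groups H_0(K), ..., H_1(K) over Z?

H_0 ≅ Z,  H_1 ≅ Z^2.

Take the total order v_0 < v_1 < v_2 < v_3 < v_4 on the vertex set. Then K (dimension 1) consists of the simplices:

  0-simplices (5): [v_0], [v_1], [v_2], [v_3], [v_4]
  1-simplices (6): [v_0,v_2], [v_0,v_4], [v_1,v_2], [v_1,v_3], [v_2,v_3], [v_2,v_4]

Hence C_0 ≅ Z^5, C_1 ≅ Z^6.

Boundary ∂_1: C_1 → C_0 is given by ∂[p,q] = [q] − [p].
The resulting 5×6 matrix has rank 4, and its Smith normal form has invariant factors (1,1,1,1).

Computing H_k = (kernel of ∂_k) / (image of ∂_{k+1}):

  H_0: rank C_0 − rank ∂_1 = 5 − 4 = 1, and the invariant factors of ∂_1 are all 1, so H_0 ≅ Z.
  H_1: rank ker ∂_1 − rank ∂_2 = (6 − 4) − 0 = 2, and there is no ∂_2, so H_1 ≅ Z^2.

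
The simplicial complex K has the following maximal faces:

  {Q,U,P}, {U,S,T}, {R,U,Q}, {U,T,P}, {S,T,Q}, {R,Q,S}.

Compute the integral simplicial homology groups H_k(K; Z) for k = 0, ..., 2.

H_0 = Z,  H_1 = Z,  H_2 = 0.

Take the total order P < Q < R < S < T < U on the vertex set. Then K (dimension 2) consists of the simplices:

  0-simplices (6): P, Q, R, S, T, U
  1-simplices (12): PQ, PT, PU, QR, QS, QT, QU, RS, RU, ST, SU, TU
  2-simplices (6): PQU, PTU, QRS, QRU, QST, STU

Hence C_0 ≅ Z^6, C_1 ≅ Z^12, C_2 ≅ Z^6.

The boundary map ∂_1: C_1 → C_0 is given by ∂[p,q] = [q] − [p].
The 6×12 boundary matrix has rank 5 and Smith normal form diag(1,1,1,1,1).

∂_2: C_2 → C_1 sends each 2-simplex [p,q,r] to [q,r] − [p,r] + [p,q]. For instance
  ∂QRS = RS − QS + QR,
  ∂PTU = TU − PU + PT.
This gives a 12×6 integer matrix of rank 6; reducing to Smith normal form yields diagonal entries (1,1,1,1,1,1).

Now H_k = ker ∂_k / im ∂_{k+1}, so:

  H_0: rank C_0 − rank ∂_1 = 6 − 5 = 1, and the invariant factors of ∂_1 are all 1, so H_0 ≅ Z.
  H_1: rank ker ∂_1 − rank ∂_2 = (12 − 5) − 6 = 1, and the invariant factors of ∂_2 are all 1, so H_1 ≅ Z.
  H_2: rank ker ∂_2 − rank ∂_3 = (6 − 6) − 0 = 0, and there is no ∂_3, so H_2 ≅ 0.

(K is a triangulation of the cylinder S^1 x I.)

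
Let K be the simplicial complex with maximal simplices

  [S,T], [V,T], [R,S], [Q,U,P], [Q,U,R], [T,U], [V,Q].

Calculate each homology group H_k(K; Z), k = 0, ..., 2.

Take the total order P < Q < R < S < T < U < V on the vertex set. Then K (dimension 2) consists of the simplices:

  0-simplices (7): P, Q, R, S, T, U, V
  1-simplices (10): PQ, PU, QR, QU, QV, RS, RU, ST, TU, TV
  2-simplices (2): PQU, QRU

Hence C_0 ≅ Z^7, C_1 ≅ Z^10, C_2 ≅ Z^2.

Boundary ∂_1: C_1 → C_0 is given by ∂[p,q] = [q] − [p].
The 7×10 boundary matrix has rank 6 and Smith normal form diag(1,1,1,1,1,1).

Boundary ∂_2: C_2 → C_1 acts by ∂[p,q,r] = [q,r] − [p,r] + [p,q]. For instance
  ∂PQU = QU − PU + PQ,
  ∂QRU = RU − QU + QR.
The 10×2 boundary matrix has rank 2 and Smith normal form diag(1,1).

Reading off H_k = ker ∂_k / im ∂_{k+1}:

  H_0: rank C_0 − rank ∂_1 = 7 − 6 = 1, and the invariant factors of ∂_1 are all 1, so H_0 ≅ Z.
  H_1: rank ker ∂_1 − rank ∂_2 = (10 − 6) − 2 = 2, and the invariant factors of ∂_2 are all 1, so H_1 ≅ Z^2.
  H_2: rank ker ∂_2 − rank ∂_3 = (2 − 2) − 0 = 0, and there is no ∂_3, so H_2 ≅ 0.

As a check, the Euler characteristic is 7 − 10 + 2 = -1, which agrees with 1 − 2 + 0 = -1.

H_0 = Z,  H_1 = Z^2,  H_2 = 0.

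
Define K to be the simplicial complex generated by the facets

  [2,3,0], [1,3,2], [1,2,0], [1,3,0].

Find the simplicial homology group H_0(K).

Fix the vertex order 0 < 1 < 2 < 3 and write every simplex with vertices in increasing order. Then dim K = 2 and the simplices of K are:

  0-simplices (4): [0], [1], [2], [3]
  1-simplices (6): [0,1], [0,2], [0,3], [1,2], [1,3], [2,3]
  2-simplices (4): [0,1,2], [0,1,3], [0,2,3], [1,2,3]

giving chain groups C_0 ≅ Z^4, C_1 ≅ Z^6, C_2 ≅ Z^4.

Boundary ∂_1: C_1 → C_0 is given by ∂[p,q] = [q] − [p]. For instance
  ∂[0,1] = [1] − [0].
This gives a 4×6 integer matrix of rank 3; reducing to Smith normal form yields diagonal entries (1,1,1).

∂_2: C_2 → C_1 sends each 2-simplex [p,q,r] to [q,r] − [p,r] + [p,q]. For instance
  ∂[0,1,3] = [1,3] − [0,3] + [0,1],
  ∂[1,2,3] = [2,3] − [1,3] + [1,2].
The resulting 6×4 matrix has rank 3, and its Smith normal form has invariant factors (1,1,1).

Reading off H_k = ker ∂_k / im ∂_{k+1}:

  H_0: rank C_0 − rank ∂_1 = 4 − 3 = 1, and the invariant factors of ∂_1 are all 1, so H_0 ≅ Z.

H_0 = Z.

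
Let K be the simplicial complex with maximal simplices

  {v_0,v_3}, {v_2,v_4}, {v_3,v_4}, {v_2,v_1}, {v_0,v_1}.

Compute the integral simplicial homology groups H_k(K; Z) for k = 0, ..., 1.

K has 5 vertices, 5 edges.
rank ∂_0 = 0, rank ∂_1 = 4 ⇒ b_0 = 5 − 0 − 4 = 1; all invariant factors of ∂_1 are 1 so no torsion. So H_0 = Z.
rank ∂_1 = 4, rank ∂_2 = 0 ⇒ b_1 = 5 − 4 − 0 = 1. So H_1 = Z.

H_0 = Z,  H_1 = Z.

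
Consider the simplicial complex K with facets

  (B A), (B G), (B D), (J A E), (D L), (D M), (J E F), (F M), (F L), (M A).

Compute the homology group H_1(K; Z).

H_1 = Z^3.

We work with the vertex ordering A < B < D < E < F < G < J < L < M. The simplices of K, each written with vertices in increasing order, are:

  0-simplices (9): A, B, D, E, F, G, J, L, M
  1-simplices (13): AB, AE, AJ, AM, BD, BG, DL, DM, EF, EJ, FJ, FL, FM
  2-simplices (2): AEJ, EFJ

giving chain groups C_0 ≅ Z^9, C_1 ≅ Z^13, C_2 ≅ Z^2.

The boundary map ∂_1: C_1 → C_0 maps an edge to its endpoints' difference, ∂[p,q] = q − p.
The 9×13 boundary matrix has rank 8 and Smith normal form diag(1,1,1,1,1,1,1,1).

The boundary map ∂_2: C_2 → C_1 sends each 2-simplex [p,q,r] to [q,r] − [p,r] + [p,q]. For instance
  ∂AEJ = EJ − AJ + AE,
  ∂EFJ = FJ − EJ + EF.
As a 13×2 matrix over Z this has rank 2, with invariant factors (1,1).

Computing H_k = (kernel of ∂_k) / (image of ∂_{k+1}):

  H_1: rank ker ∂_1 − rank ∂_2 = (13 − 8) − 2 = 3, and the invariant factors of ∂_2 are all 1, so H_1 = Z^3.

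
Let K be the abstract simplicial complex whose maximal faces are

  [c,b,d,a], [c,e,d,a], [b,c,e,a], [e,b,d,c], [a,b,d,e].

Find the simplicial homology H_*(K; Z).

We work with the vertex ordering a < b < c < d < e. The simplices of K, each written with vertices in increasing order, are:

  0-simplices (5): a, b, c, d, e
  1-simplices (10): ab, ac, ad, ae, bc, bd, be, cd, ce, de
  2-simplices (10): abc, abd, abe, acd, ace, ade, bcd, bce, bde, cde
  3-simplices (5): abcd, abce, abde, acde, bcde

so the chain groups are C_0 ≅ Z^5, C_1 ≅ Z^10, C_2 ≅ Z^10, C_3 ≅ Z^5.

Boundary ∂_1: C_1 → C_0 is given by ∂[p,q] = [q] − [p].
The 5×10 boundary matrix has rank 4 and Smith normal form diag(1,1,1,1).

∂_2: C_2 → C_1 sends each 2-simplex [p,q,r] to [q,r] − [p,r] + [p,q]. For instance
  ∂cde = de − ce + cd,
  ∂abe = be − ae + ab.
The 10×10 boundary matrix has rank 6 and Smith normal form diag(1,1,1,1,1,1).

Boundary ∂_3: C_3 → C_2 sends each 3-simplex σ to the alternating sum Σ_i (−1)^i (σ with its i-th vertex removed). For instance
  ∂abde = bde − ade + abe − abd,
  ∂acde = cde − ade + ace − acd.
The 10×5 boundary matrix has rank 4 and Smith normal form diag(1,1,1,1).

Reading off H_k = ker ∂_k / im ∂_{k+1}:

  H_0: rank C_0 − rank ∂_1 = 5 − 4 = 1, and the invariant factors of ∂_1 are all 1, so H_0 = Z.
  H_1: rank ker ∂_1 − rank ∂_2 = (10 − 4) − 6 = 0, and the invariant factors of ∂_2 are all 1, so H_1 = 0.
  H_2: rank ker ∂_2 − rank ∂_3 = (10 − 6) − 4 = 0, and the invariant factors of ∂_3 are all 1, so H_2 = 0.
  H_3: rank ker ∂_3 − rank ∂_4 = (5 − 4) − 0 = 1, and there is no ∂_4, so H_3 = Z.

H_0 ≅ Z,  H_1 = 0,  H_2 = 0,  H_3 ≅ Z.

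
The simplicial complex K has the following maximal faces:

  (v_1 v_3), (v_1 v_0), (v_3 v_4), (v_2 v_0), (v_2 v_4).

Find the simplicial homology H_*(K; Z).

H_0 ≅ Z,  H_1 ≅ Z.

We work with the vertex ordering v_0 < v_1 < v_2 < v_3 < v_4. The simplices of K, each written with vertices in increasing order, are:

  0-simplices (5): [v_0], [v_1], [v_2], [v_3], [v_4]
  1-simplices (5): [v_0,v_1], [v_0,v_2], [v_1,v_3], [v_2,v_4], [v_3,v_4]

Hence C_0 ≅ Z^5, C_1 ≅ Z^5.

The boundary map ∂_1: C_1 → C_0 sends each edge [p,q] (with p < q) to q − p. For instance
  ∂[v_0,v_2] = [v_2] − [v_0].
As a 5×5 matrix over Z this has rank 4, with invariant factors (1,1,1,1).

From H_k ≅ ker(∂_k) / im(∂_{k+1}) we obtain:

  H_0: rank C_0 − rank ∂_1 = 5 − 4 = 1, and the invariant factors of ∂_1 are all 1, so H_0 ≅ Z.
  H_1: rank ker ∂_1 − rank ∂_2 = (5 − 4) − 0 = 1, and there is no ∂_2, so H_1 ≅ Z.

As a check, the Euler characteristic is 5 − 5 = 0, which agrees with 1 − 1 = 0.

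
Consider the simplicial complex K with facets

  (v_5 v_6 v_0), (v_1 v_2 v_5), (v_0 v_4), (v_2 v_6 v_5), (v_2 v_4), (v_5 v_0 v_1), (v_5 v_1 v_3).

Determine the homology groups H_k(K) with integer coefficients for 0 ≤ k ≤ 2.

H_0 ≅ Z,  H_1 ≅ Z,  H_2 = 0.

Fix the vertex order v_0 < v_1 < v_2 < v_3 < v_4 < v_5 < v_6 and write every simplex with vertices in increasing order. Then dim K = 2 and the simplices of K are:

  0-simplices (7): [v_0], [v_1], [v_2], [v_3], [v_4], [v_5], [v_6]
  1-simplices (12): [v_0,v_1], [v_0,v_4], [v_0,v_5], [v_0,v_6], [v_1,v_2], [v_1,v_3], [v_1,v_5], [v_2,v_4], [v_2,v_5], [v_2,v_6], [v_3,v_5], [v_5,v_6]
  2-simplices (5): [v_0,v_1,v_5], [v_0,v_5,v_6], [v_1,v_2,v_5], [v_1,v_3,v_5], [v_2,v_5,v_6]

Hence C_0 ≅ Z^7, C_1 ≅ Z^12, C_2 ≅ Z^5.

∂_1: C_1 → C_0 sends each edge [p,q] (with p < q) to q − p. For instance
  ∂[v_2,v_4] = [v_4] − [v_2].
This gives a 7×12 integer matrix of rank 6; reducing to Smith normal form yields diagonal entries (1,1,1,1,1,1).

Boundary ∂_2: C_2 → C_1 sends each 2-simplex [p,q,r] to [q,r] − [p,r] + [p,q]. For instance
  ∂[v_0,v_1,v_5] = [v_1,v_5] − [v_0,v_5] + [v_0,v_1],
  ∂[v_1,v_2,v_5] = [v_2,v_5] − [v_1,v_5] + [v_1,v_2].
The 12×5 boundary matrix has rank 5 and Smith normal form diag(1,1,1,1,1).

Computing H_k = (kernel of ∂_k) / (image of ∂_{k+1}):

  H_0: rank C_0 − rank ∂_1 = 7 − 6 = 1, and the invariant factors of ∂_1 are all 1, so H_0 = Z.
  H_1: rank ker ∂_1 − rank ∂_2 = (12 − 6) − 5 = 1, and the invariant factors of ∂_2 are all 1, so H_1 = Z.
  H_2: rank ker ∂_2 − rank ∂_3 = (5 − 5) − 0 = 0, and there is no ∂_3, so H_2 = 0.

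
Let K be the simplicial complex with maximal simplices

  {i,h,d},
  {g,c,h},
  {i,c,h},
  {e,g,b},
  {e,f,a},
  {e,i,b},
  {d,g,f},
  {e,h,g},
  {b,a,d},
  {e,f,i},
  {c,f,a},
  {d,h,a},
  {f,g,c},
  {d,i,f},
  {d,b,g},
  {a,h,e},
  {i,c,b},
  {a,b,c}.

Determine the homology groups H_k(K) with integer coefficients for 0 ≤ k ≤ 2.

Take the total order a < b < c < d < e < f < g < h < i on the vertex set. Then K (dimension 2) consists of the simplices:

  0-simplices (9): a, b, c, d, e, f, g, h, i
  1-simplices (27): ab, ac, ad, ae, af, ah, bc, bd, be, bg, bi, cf, cg, ch, ci, df, dg, dh, di, ef, eg, eh, ei, fg, fi, gh, hi
  2-simplices (18): abc, abd, acf, adh, aef, aeh, bci, bdg, beg, bei, cfg, cgh, chi, dfg, dfi, dhi, efi, egh

so the chain groups are C_0 ≅ Z^9, C_1 ≅ Z^27, C_2 ≅ Z^18.

∂_1: C_1 → C_0 maps an edge to its endpoints' difference, ∂[p,q] = q − p. For instance
  ∂ch = h − c.
The resulting 9×27 matrix has rank 8, and its Smith normal form has invariant factors (1,1,1,1,1,1,1,1).

The boundary map ∂_2: C_2 → C_1 sends each 2-simplex [p,q,r] to [q,r] − [p,r] + [p,q]. For instance
  ∂dfi = fi − di + df,
  ∂bci = ci − bi + bc.
The resulting 27×18 matrix has rank 17, and its Smith normal form has invariant factors (1,1,1,1,1,1,1,1,1,1,1,1,1,1,1,1,1).

Reading off H_k = ker ∂_k / im ∂_{k+1}:

  H_0: rank C_0 − rank ∂_1 = 9 − 8 = 1, and the invariant factors of ∂_1 are all 1, so H_0 = Z.
  H_1: rank ker ∂_1 − rank ∂_2 = (27 − 8) − 17 = 2, and the invariant factors of ∂_2 are all 1, so H_1 = Z^2.
  H_2: rank ker ∂_2 − rank ∂_3 = (18 − 17) − 0 = 1, and there is no ∂_3, so H_2 = Z.

As a check, the Euler characteristic is 9 − 27 + 18 = 0, which agrees with 1 − 2 + 1 = 0.

H_0 = Z,  H_1 = Z^2,  H_2 = Z.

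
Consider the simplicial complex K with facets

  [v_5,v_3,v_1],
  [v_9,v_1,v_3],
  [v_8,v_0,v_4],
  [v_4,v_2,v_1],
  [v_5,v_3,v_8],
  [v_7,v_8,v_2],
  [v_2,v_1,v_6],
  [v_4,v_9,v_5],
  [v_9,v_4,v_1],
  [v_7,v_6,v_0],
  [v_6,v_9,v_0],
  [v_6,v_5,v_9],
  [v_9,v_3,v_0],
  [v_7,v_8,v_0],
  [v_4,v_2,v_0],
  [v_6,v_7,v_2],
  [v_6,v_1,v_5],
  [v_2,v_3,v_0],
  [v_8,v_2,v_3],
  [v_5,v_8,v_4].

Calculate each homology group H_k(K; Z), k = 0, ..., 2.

Order the vertices as v_0 < v_1 < v_2 < v_3 < v_4 < v_5 < v_6 < v_7 < v_8 < v_9. Listing each simplex with vertices in this order, K has dimension 2 with simplices:

  0-simplices (10): [v_0], [v_1], [v_2], [v_3], [v_4], [v_5], [v_6], [v_7], [v_8], [v_9]
  1-simplices (30): (30 of them)
  2-simplices (20): (20 of them)

Hence C_0 ≅ Z^10, C_1 ≅ Z^30, C_2 ≅ Z^20.

∂_1: C_1 → C_0 maps an edge to its endpoints' difference, ∂[p,q] = q − p.
The 10×30 boundary matrix has rank 9 and Smith normal form diag(1,1,1,1,1,1,1,1,1).

Boundary ∂_2: C_2 → C_1 acts by ∂[p,q,r] = [q,r] − [p,r] + [p,q]. For instance
  ∂[v_1,v_5,v_6] = [v_5,v_6] − [v_1,v_6] + [v_1,v_5],
  ∂[v_0,v_3,v_9] = [v_3,v_9] − [v_0,v_9] + [v_0,v_3].
The 30×20 boundary matrix has rank 20 and Smith normal form diag(1,1,1,1,1,1,1,1,1,1,1,1,1,1,1,1,1,1,1,2).

From H_k ≅ ker(∂_k) / im(∂_{k+1}) we obtain:

  H_0: rank C_0 − rank ∂_1 = 10 − 9 = 1, and the invariant factors of ∂_1 are all 1, so H_0 ≅ Z.
  H_1: rank ker ∂_1 − rank ∂_2 = (30 − 9) − 20 = 1, and ∂_2 has invariant factor 2 > 1, so H_1 ≅ Z × Z/2.
  H_2: rank ker ∂_2 − rank ∂_3 = (20 − 20) − 0 = 0, and there is no ∂_3, so H_2 ≅ 0.

H_0 ≅ Z,  H_1 ≅ Z × Z/2,  H_2 = 0.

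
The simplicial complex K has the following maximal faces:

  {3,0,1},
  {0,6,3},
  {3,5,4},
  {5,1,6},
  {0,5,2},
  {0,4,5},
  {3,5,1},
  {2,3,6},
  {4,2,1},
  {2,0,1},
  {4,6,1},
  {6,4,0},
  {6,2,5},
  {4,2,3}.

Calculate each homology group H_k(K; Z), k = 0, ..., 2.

Fix the vertex order 0 < 1 < 2 < 3 < 4 < 5 < 6 and write every simplex with vertices in increasing order. Then dim K = 2 and the simplices of K are:

  0-simplices (7): [0], [1], [2], [3], [4], [5], [6]
  1-simplices (21): [0,1], [0,2], [0,3], [0,4], [0,5], [0,6], [1,2], [1,3], [1,4], [1,5], [1,6], [2,3], [2,4], [2,5], [2,6], [3,4], [3,5], [3,6], [4,5], [4,6], [5,6]
  2-simplices (14): [0,1,2], [0,1,3], [0,2,5], [0,3,6], [0,4,5], [0,4,6], [1,2,4], [1,3,5], [1,4,6], [1,5,6], [2,3,4], [2,3,6], [2,5,6], [3,4,5]

giving chain groups C_0 ≅ Z^7, C_1 ≅ Z^21, C_2 ≅ Z^14.

The boundary map ∂_1: C_1 → C_0 is given by ∂[p,q] = [q] − [p].
As a 7×21 matrix over Z this has rank 6, with invariant factors (1,1,1,1,1,1).

The boundary map ∂_2: C_2 → C_1 acts by ∂[p,q,r] = [q,r] − [p,r] + [p,q]. For instance
  ∂[2,3,6] = [3,6] − [2,6] + [2,3],
  ∂[1,4,6] = [4,6] − [1,6] + [1,4].
The resulting 21×14 matrix has rank 13, and its Smith normal form has invariant factors (1,1,1,1,1,1,1,1,1,1,1,1,1).

Reading off H_k = ker ∂_k / im ∂_{k+1}:

  H_0: rank C_0 − rank ∂_1 = 7 − 6 = 1, and the invariant factors of ∂_1 are all 1, so H_0 ≅ Z.
  H_1: rank ker ∂_1 − rank ∂_2 = (21 − 6) − 13 = 2, and the invariant factors of ∂_2 are all 1, so H_1 ≅ Z^2.
  H_2: rank ker ∂_2 − rank ∂_3 = (14 − 13) − 0 = 1, and there is no ∂_3, so H_2 ≅ Z.

As a check, the Euler characteristic is 7 − 21 + 14 = 0, which agrees with 1 − 2 + 1 = 0.

H_0 = Z,  H_1 = Z^2,  H_2 = Z.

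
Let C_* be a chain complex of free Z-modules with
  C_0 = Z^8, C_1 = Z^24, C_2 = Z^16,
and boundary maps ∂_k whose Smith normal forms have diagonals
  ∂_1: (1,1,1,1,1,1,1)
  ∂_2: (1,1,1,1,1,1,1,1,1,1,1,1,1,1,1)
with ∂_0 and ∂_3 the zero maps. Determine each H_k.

H_0: b_0 = 8 − 0 − 7 = 1; torsion from ∂_1 factors > 1: none. So H_0 = Z.
H_1: b_1 = 24 − 7 − 15 = 2; torsion from ∂_2 factors > 1: none. So H_1 = Z^2.
H_2: b_2 = 16 − 15 − 0 = 1; torsion from ∂_3 factors > 1: none. So H_2 = Z.

H_0 = Z,  H_1 = Z^2,  H_2 = Z.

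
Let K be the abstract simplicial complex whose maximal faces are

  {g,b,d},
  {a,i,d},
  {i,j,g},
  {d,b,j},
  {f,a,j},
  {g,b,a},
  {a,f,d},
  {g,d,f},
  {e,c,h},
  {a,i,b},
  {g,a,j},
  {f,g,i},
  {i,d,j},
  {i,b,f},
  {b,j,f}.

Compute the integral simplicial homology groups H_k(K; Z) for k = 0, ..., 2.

H_0 ≅ Z^2,  H_1 ≅ Z^2,  H_2 ≅ Z.

Order the vertices as a < b < c < d < e < f < g < h < i < j. Listing each simplex with vertices in this order, K has dimension 2 with simplices:

  0-simplices (10): a, b, c, d, e, f, g, h, i, j
  1-simplices (24): ab, ad, af, ag, ai, aj, bd, bf, bg, bi, bj, ce, ch, df, dg, di, dj, eh, fg, fi, fj, gi, gj, ij
  2-simplices (15): abg, abi, adf, adi, afj, agj, bdg, bdj, bfi, bfj, ceh, dfg, dij, fgi, gij

so the chain groups are C_0 ≅ Z^10, C_1 ≅ Z^24, C_2 ≅ Z^15.

Boundary ∂_1: C_1 → C_0 is given by ∂[p,q] = [q] − [p].
The 10×24 boundary matrix has rank 8 and Smith normal form diag(1,1,1,1,1,1,1,1).

Boundary ∂_2: C_2 → C_1 maps a triangle to the signed sum of its edges. For instance
  ∂bfi = fi − bi + bf,
  ∂bfj = fj − bj + bf.
This gives a 24×15 integer matrix of rank 14; reducing to Smith normal form yields diagonal entries (1,1,1,1,1,1,1,1,1,1,1,1,1,1).

Reading off H_k = ker ∂_k / im ∂_{k+1}:

  H_0: rank C_0 − rank ∂_1 = 10 − 8 = 2, and the invariant factors of ∂_1 are all 1, so H_0 ≅ Z^2.
  H_1: rank ker ∂_1 − rank ∂_2 = (24 − 8) − 14 = 2, and the invariant factors of ∂_2 are all 1, so H_1 ≅ Z^2.
  H_2: rank ker ∂_2 − rank ∂_3 = (15 − 14) − 0 = 1, and there is no ∂_3, so H_2 ≅ Z.

As a check, the Euler characteristic is 10 − 24 + 15 = 1, which agrees with 2 − 2 + 1 = 1.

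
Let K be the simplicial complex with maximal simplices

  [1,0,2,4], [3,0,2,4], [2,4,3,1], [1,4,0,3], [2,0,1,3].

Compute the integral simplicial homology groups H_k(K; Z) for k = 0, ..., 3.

Take the total order 0 < 1 < 2 < 3 < 4 on the vertex set. Then K (dimension 3) consists of the simplices:

  0-simplices (5): [0], [1], [2], [3], [4]
  1-simplices (10): [0,1], [0,2], [0,3], [0,4], [1,2], [1,3], [1,4], [2,3], [2,4], [3,4]
  2-simplices (10): [0,1,2], [0,1,3], [0,1,4], [0,2,3], [0,2,4], [0,3,4], [1,2,3], [1,2,4], [1,3,4], [2,3,4]
  3-simplices (5): [0,1,2,3], [0,1,2,4], [0,1,3,4], [0,2,3,4], [1,2,3,4]

giving chain groups C_0 ≅ Z^5, C_1 ≅ Z^10, C_2 ≅ Z^10, C_3 ≅ Z^5.

The boundary map ∂_1: C_1 → C_0 is given by ∂[p,q] = [q] − [p]. For instance
  ∂[0,2] = [2] − [0].
As a 5×10 matrix over Z this has rank 4, with invariant factors (1,1,1,1).

∂_2: C_2 → C_1 acts by ∂[p,q,r] = [q,r] − [p,r] + [p,q]. For instance
  ∂[0,1,4] = [1,4] − [0,4] + [0,1],
  ∂[0,2,4] = [2,4] − [0,4] + [0,2].
This gives a 10×10 integer matrix of rank 6; reducing to Smith normal form yields diagonal entries (1,1,1,1,1,1).

Boundary ∂_3: C_3 → C_2 sends each 3-simplex σ to the alternating sum Σ_i (−1)^i (σ with its i-th vertex removed). For instance
  ∂[0,1,3,4] = [1,3,4] − [0,3,4] + [0,1,4] − [0,1,3],
  ∂[1,2,3,4] = [2,3,4] − [1,3,4] + [1,2,4] − [1,2,3].
As a 10×5 matrix over Z this has rank 4, with invariant factors (1,1,1,1).

Computing H_k = (kernel of ∂_k) / (image of ∂_{k+1}):

  H_0: rank C_0 − rank ∂_1 = 5 − 4 = 1, and the invariant factors of ∂_1 are all 1, so H_0 = Z.
  H_1: rank ker ∂_1 − rank ∂_2 = (10 − 4) − 6 = 0, and the invariant factors of ∂_2 are all 1, so H_1 = 0.
  H_2: rank ker ∂_2 − rank ∂_3 = (10 − 6) − 4 = 0, and the invariant factors of ∂_3 are all 1, so H_2 = 0.
  H_3: rank ker ∂_3 − rank ∂_4 = (5 − 4) − 0 = 1, and there is no ∂_4, so H_3 = Z.

As a check, the Euler characteristic is 5 − 10 + 10 − 5 = 0, which agrees with 1 − 0 + 0 − 1 = 0.
(K is a triangulation of the 3-sphere S^3.)

H_0 = Z,  H_1 = 0,  H_2 = 0,  H_3 = Z.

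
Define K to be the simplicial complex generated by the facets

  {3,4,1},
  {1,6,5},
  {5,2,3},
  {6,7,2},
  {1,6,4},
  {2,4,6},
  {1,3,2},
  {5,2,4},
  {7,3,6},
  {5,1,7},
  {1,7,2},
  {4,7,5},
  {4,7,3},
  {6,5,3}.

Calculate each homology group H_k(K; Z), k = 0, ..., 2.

H_0 ≅ Z,  H_1 ≅ Z^2,  H_2 ≅ Z.

Order the vertices as 1 < 2 < 3 < 4 < 5 < 6 < 7. Listing each simplex with vertices in this order, K has dimension 2 with simplices:

  0-simplices (7): [1], [2], [3], [4], [5], [6], [7]
  1-simplices (21): [1,2], [1,3], [1,4], [1,5], [1,6], [1,7], [2,3], [2,4], [2,5], [2,6], [2,7], [3,4], [3,5], [3,6], [3,7], [4,5], [4,6], [4,7], [5,6], [5,7], [6,7]
  2-simplices (14): [1,2,3], [1,2,7], [1,3,4], [1,4,6], [1,5,6], [1,5,7], [2,3,5], [2,4,5], [2,4,6], [2,6,7], [3,4,7], [3,5,6], [3,6,7], [4,5,7]

Hence C_0 ≅ Z^7, C_1 ≅ Z^21, C_2 ≅ Z^14.

The boundary map ∂_1: C_1 → C_0 is given by ∂[p,q] = [q] − [p]. For instance
  ∂[4,5] = [5] − [4].
This gives a 7×21 integer matrix of rank 6; reducing to Smith normal form yields diagonal entries (1,1,1,1,1,1).

∂_2: C_2 → C_1 sends each 2-simplex [p,q,r] to [q,r] − [p,r] + [p,q]. For instance
  ∂[1,2,7] = [2,7] − [1,7] + [1,2],
  ∂[1,5,7] = [5,7] − [1,7] + [1,5].
As a 21×14 matrix over Z this has rank 13, with invariant factors (1,1,1,1,1,1,1,1,1,1,1,1,1).

Reading off H_k = ker ∂_k / im ∂_{k+1}:

  H_0: rank C_0 − rank ∂_1 = 7 − 6 = 1, and the invariant factors of ∂_1 are all 1, so H_0 ≅ Z.
  H_1: rank ker ∂_1 − rank ∂_2 = (21 − 6) − 13 = 2, and the invariant factors of ∂_2 are all 1, so H_1 ≅ Z^2.
  H_2: rank ker ∂_2 − rank ∂_3 = (14 − 13) − 0 = 1, and there is no ∂_3, so H_2 ≅ Z.

As a check, the Euler characteristic is 7 − 21 + 14 = 0, which agrees with 1 − 2 + 1 = 0.
(K is a triangulation of the torus T^2.)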